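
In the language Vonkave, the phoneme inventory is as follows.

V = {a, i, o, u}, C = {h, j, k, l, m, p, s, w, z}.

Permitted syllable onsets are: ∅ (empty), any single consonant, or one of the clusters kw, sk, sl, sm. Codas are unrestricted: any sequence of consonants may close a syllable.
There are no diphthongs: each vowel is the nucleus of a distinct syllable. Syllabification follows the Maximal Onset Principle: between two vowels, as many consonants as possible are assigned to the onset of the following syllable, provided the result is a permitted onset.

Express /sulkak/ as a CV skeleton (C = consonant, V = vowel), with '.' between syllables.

CVC.CVC

Vowels present: u, a; each is a nucleus, giving 2 syllables.
Between /u/ (V1) and /a/ (V2): cluster /lk/ — the longest permitted-onset suffix is /k/; onset = /k/, preceding coda = /l/.
Putting it together: sul.kak.
Mapping each syllable to C/V: /sul/ → CVC, /kak/ → CVC.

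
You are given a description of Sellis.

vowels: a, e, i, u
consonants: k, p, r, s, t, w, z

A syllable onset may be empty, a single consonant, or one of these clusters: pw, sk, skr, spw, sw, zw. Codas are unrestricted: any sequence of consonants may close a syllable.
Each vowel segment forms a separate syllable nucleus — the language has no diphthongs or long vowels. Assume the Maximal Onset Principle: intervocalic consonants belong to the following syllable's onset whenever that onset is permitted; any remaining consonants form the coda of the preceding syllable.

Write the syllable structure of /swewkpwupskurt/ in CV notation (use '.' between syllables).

CCVCC.CCVC.CCVCC

The vowels are e, u, u — 3 nuclei, so 3 syllables.
Between /e/ (V1) and /u/ (V2): /wkpw/; trying suffixes from longest down, /pw/ is the first permitted one, so coda /wk/ | onset /pw/.
Between /u/ (V2) and /u/ (V3): /psk/; trying suffixes from longest down, /sk/ is the first permitted one, so coda /p/ | onset /sk/.
Putting it together: swewk.pwup.skurt.
Mapping each syllable to C/V: /swewk/ → CCVCC, /pwup/ → CCVC, /skurt/ → CCVCC.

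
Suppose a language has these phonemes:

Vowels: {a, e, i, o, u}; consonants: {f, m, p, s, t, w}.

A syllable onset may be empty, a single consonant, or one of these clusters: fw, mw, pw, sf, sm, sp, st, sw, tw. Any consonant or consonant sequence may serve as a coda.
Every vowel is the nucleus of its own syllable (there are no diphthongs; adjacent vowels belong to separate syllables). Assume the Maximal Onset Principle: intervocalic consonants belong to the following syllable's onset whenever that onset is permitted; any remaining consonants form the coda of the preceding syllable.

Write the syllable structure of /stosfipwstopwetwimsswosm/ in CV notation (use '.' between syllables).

CCV.CCVCC.CCV.CCV.CCVCC.CCVCC

Nuclei (vowels): o, i, o, e, i, o → 6 syllables.
Between /o/ (V1) and /i/ (V2): /sf/ — entire cluster is a permitted onset → onset /sf/, coda ∅.
Between /i/ (V2) and /o/ (V3): cluster /pwst/ — the longest permitted-onset suffix is /st/; onset = /st/, preceding coda = /pw/.
Between /o/ (V3) and /e/ (V4): /pw/ is a licit onset in full, so it all attaches to the next syllable.
Between /e/ (V4) and /i/ (V5): cluster /tw/ — /tw/ is itself a permitted onset, so the whole cluster goes right; preceding coda = ∅.
Between /i/ (V5) and /o/ (V6): /mssw/ — longest licit onset from the right is /sw/, leaving /ms/ as coda.
So the parse is sto.sfipw.sto.pwe.twims.swosm.
Mapping each syllable to C/V: /sto/ → CCV, /sfipw/ → CCVCC, /sto/ → CCV, /pwe/ → CCV, /twims/ → CCVCC, /swosm/ → CCVCC.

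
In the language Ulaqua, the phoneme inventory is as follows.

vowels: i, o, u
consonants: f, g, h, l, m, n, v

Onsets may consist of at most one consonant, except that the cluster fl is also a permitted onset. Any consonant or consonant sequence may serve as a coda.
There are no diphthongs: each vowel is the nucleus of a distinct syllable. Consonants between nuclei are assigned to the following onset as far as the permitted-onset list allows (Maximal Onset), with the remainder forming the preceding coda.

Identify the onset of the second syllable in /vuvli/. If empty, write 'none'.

l

Nuclei (vowels): u, i → 2 syllables.
σ1/σ2 boundary: /vl/; trying suffixes from longest down, /l/ is the first permitted one, so coda /v/ | onset /l/.
Putting it together: vuv.li.
Syllable 2 is /li/: onset /l/, nucleus /i/, coda ∅.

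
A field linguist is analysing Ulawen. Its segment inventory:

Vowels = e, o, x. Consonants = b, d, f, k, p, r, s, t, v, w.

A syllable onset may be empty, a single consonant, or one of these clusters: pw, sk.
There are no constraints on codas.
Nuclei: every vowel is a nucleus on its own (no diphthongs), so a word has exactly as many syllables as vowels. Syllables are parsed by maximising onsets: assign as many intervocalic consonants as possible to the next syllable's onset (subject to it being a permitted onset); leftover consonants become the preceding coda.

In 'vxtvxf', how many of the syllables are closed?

Nuclei (vowels): x, x → 2 syllables.
Between /x/ (V1) and /x/ (V2): /tv/ — longest licit onset from the right is /v/, leaving /t/ as coda.
Syllabification: vxt.vxf.
Classifying each syllable: /vxt/ (closed), /vxf/ (closed).
Closed syllables: 2.

2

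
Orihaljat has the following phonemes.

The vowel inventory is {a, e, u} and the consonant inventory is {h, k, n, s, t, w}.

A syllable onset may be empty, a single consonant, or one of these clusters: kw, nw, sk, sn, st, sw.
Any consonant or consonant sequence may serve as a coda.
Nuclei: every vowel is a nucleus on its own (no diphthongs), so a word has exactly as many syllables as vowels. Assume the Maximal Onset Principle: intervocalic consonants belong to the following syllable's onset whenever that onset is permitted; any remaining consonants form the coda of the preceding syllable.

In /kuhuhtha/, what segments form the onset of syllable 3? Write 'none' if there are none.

h

Nuclei (vowels): u, u, a → 3 syllables.
Between /u/ (V1) and /u/ (V2): just /h/ — single C goes to the following onset.
Between /u/ (V2) and /a/ (V3): /hth/ — longest licit onset from the right is /h/, leaving /ht/ as coda.
Syllabification: ku.huht.ha.
Syllable 3 is /ha/: onset /h/, nucleus /a/, coda ∅.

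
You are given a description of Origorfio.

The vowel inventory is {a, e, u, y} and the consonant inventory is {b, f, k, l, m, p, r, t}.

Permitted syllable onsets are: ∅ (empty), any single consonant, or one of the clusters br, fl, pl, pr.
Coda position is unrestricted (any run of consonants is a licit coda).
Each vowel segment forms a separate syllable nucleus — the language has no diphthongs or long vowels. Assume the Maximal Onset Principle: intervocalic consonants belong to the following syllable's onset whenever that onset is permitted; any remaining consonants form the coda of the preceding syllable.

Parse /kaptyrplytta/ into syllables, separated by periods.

The vowels are a, y, y, a — 4 nuclei, so 4 syllables.
σ1/σ2 boundary: /pt/ splits as /p/ + /t/ (/t/ is the longest suffix that is a licit onset).
σ2/σ3 boundary: cluster /rpl/ — the longest permitted-onset suffix is /pl/; onset = /pl/, preceding coda = /r/.
σ3/σ4 boundary: cluster /tt/ — the longest permitted-onset suffix is /t/; onset = /t/, preceding coda = /t/.

kap.tyr.plyt.ta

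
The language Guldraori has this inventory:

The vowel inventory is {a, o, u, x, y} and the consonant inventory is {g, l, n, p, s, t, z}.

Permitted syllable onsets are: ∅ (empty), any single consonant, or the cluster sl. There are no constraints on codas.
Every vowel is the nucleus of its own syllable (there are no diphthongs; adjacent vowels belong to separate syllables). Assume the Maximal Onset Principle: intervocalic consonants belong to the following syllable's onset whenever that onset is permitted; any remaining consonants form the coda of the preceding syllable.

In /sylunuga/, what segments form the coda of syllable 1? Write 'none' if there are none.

The vowels are y, u, u, a — 4 nuclei, so 4 syllables.
Between /y/ (V1) and /u/ (V2): /l/ is a single consonant, so it becomes the next onset.
Between /u/ (V2) and /u/ (V3): just /n/ — single C goes to the following onset.
Between /u/ (V3) and /a/ (V4): just /g/ — single C goes to the following onset.
Putting it together: sy.lu.nu.ga.
Syllable 1 is /sy/: onset /s/, nucleus /y/, coda ∅.

none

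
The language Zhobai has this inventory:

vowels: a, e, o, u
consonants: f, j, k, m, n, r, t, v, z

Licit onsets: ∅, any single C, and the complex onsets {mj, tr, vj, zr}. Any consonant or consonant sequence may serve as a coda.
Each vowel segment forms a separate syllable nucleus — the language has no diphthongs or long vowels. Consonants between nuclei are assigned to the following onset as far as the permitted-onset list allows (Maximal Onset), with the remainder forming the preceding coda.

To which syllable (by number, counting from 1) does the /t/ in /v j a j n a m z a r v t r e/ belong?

The vowels are a, a, a, e — 4 nuclei, so 4 syllables.
Between /a/ (V1) and /a/ (V2): cluster /jn/ — the longest permitted-onset suffix is /n/; onset = /n/, preceding coda = /j/.
Between /a/ (V2) and /a/ (V3): /mz/ — longest licit onset from the right is /z/, leaving /m/ as coda.
Between /a/ (V3) and /e/ (V4): /rvtr/; trying suffixes from longest down, /tr/ is the first permitted one, so coda /rv/ | onset /tr/.
So the parse is vjaj.nam.zarv.tre.
The /t/ is in the onset of syllable 4 (/tre/).

4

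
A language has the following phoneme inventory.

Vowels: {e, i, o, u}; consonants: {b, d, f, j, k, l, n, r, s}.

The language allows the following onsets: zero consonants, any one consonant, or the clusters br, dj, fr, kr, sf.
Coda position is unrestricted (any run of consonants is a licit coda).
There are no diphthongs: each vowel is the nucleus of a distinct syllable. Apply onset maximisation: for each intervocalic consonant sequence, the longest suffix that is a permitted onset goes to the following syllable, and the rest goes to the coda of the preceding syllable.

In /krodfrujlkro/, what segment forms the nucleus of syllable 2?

u

The vowels are o, u, o — 3 nuclei, so 3 syllables.
The second nucleus (vowel 2 from the left) is /u/.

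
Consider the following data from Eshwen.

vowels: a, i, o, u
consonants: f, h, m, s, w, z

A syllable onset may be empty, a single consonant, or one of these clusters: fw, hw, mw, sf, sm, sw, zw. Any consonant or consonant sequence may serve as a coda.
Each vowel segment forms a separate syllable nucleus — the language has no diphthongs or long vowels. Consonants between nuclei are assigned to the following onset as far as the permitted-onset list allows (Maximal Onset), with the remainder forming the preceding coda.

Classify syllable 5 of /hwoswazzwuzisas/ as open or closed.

closed

The vowels are o, a, u, i, a — 5 nuclei, so 5 syllables.
Between /o/ (V1) and /a/ (V2): /sw/ is a licit onset in full, so it all attaches to the next syllable.
Between /a/ (V2) and /u/ (V3): /zzw/; trying suffixes from longest down, /zw/ is the first permitted one, so coda /z/ | onset /zw/.
Between /u/ (V3) and /i/ (V4): /z/ is a single consonant, so it becomes the next onset.
Between /i/ (V4) and /a/ (V5): just /s/ — single C goes to the following onset.
Result: hwo.swaz.zwu.zi.sas.
Syllable 5 is /sas/ with coda /s/, so it is closed.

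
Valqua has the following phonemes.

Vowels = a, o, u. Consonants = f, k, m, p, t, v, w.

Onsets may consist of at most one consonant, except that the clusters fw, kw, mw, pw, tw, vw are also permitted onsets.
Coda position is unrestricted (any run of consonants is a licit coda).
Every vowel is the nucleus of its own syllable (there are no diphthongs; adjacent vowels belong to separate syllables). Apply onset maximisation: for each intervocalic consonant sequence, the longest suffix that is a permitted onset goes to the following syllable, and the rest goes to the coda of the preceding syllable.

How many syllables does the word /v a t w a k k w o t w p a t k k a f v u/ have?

Vowels present: a, a, o, a, a, u; each is a nucleus, giving 6 syllables.

6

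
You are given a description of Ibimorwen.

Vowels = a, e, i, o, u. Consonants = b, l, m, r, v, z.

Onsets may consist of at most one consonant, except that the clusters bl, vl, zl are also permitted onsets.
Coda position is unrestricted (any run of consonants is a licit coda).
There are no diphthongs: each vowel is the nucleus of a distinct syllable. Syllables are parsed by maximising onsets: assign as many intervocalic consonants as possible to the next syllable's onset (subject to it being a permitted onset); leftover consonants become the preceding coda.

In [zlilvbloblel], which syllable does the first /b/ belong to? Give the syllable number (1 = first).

Vowels present: i, o, e; each is a nucleus, giving 3 syllables.
/i…o/ gap (V1→V2): cluster /lvbl/ — the longest permitted-onset suffix is /bl/; onset = /bl/, preceding coda = /lv/.
/o…e/ gap (V2→V3): cluster /bl/ — /bl/ is itself a permitted onset, so the whole cluster goes right; preceding coda = ∅.
So the parse is zlilv.blo.blel.
The first /b/ is in the onset of syllable 2 (/blo/).

2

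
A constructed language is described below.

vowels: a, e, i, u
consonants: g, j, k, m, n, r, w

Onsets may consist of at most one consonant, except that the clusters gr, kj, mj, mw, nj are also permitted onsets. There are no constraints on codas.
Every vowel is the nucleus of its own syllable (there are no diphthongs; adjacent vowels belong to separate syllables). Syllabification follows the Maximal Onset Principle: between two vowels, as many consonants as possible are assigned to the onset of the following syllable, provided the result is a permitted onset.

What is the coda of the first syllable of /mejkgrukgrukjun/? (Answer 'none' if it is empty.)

Nuclei (vowels): e, u, u, u → 4 syllables.
σ1/σ2 boundary: /jkgr/ splits as /jk/ + /gr/ (/gr/ is the longest suffix that is a licit onset).
σ2/σ3 boundary: /kgr/ — longest licit onset from the right is /gr/, leaving /k/ as coda.
σ3/σ4 boundary: /kj/ — entire cluster is a permitted onset → onset /kj/, coda ∅.
Syllabification: mejk.gruk.gru.kjun.
Syllable 1 is /mejk/: onset /m/, nucleus /e/, coda /jk/.

jk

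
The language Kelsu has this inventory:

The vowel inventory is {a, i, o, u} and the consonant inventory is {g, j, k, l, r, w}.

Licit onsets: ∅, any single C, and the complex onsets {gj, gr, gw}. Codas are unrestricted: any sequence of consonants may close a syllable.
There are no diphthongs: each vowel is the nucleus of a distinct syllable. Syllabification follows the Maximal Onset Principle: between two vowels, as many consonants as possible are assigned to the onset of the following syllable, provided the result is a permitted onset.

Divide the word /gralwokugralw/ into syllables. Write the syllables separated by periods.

Vowels present: a, o, u, a; each is a nucleus, giving 4 syllables.
V1 /a/ – V2 /o/: /lw/ — longest licit onset from the right is /w/, leaving /l/ as coda.
V2 /o/ – V3 /u/: just /k/ — single C goes to the following onset.
V3 /u/ – V4 /a/: /gr/ — entire cluster is a permitted onset → onset /gr/, coda ∅.

gral.wo.ku.gralw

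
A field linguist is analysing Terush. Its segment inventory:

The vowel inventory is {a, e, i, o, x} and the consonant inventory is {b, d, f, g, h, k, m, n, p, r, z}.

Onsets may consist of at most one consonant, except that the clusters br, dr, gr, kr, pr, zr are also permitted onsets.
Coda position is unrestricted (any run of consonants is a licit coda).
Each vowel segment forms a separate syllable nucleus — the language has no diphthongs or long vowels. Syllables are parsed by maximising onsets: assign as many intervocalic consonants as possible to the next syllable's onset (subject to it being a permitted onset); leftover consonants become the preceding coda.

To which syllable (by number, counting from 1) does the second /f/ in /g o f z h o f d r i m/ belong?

2

Nuclei (vowels): o, o, i → 3 syllables.
Between /o/ (V1) and /o/ (V2): /fzh/ — longest licit onset from the right is /h/, leaving /fz/ as coda.
Between /o/ (V2) and /i/ (V3): /fdr/ — longest licit onset from the right is /dr/, leaving /f/ as coda.
Putting it together: gofz.hof.drim.
The second /f/ is in the coda of syllable 2 (/hof/).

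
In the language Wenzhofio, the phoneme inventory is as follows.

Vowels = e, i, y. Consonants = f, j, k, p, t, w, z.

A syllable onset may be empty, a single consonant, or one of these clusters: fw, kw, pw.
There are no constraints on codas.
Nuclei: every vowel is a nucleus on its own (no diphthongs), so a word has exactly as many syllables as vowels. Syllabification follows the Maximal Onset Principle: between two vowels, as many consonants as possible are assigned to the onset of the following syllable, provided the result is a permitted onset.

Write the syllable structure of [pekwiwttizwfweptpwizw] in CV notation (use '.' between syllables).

CV.CCVCC.CVCC.CCVCC.CCVCC

The vowels are e, i, i, e, i — 5 nuclei, so 5 syllables.
Between /e/ (V1) and /i/ (V2): /kw/ is a licit onset in full, so it all attaches to the next syllable.
Between /i/ (V2) and /i/ (V3): /wtt/; trying suffixes from longest down, /t/ is the first permitted one, so coda /wt/ | onset /t/.
Between /i/ (V3) and /e/ (V4): /zwfw/ splits as /zw/ + /fw/ (/fw/ is the longest suffix that is a licit onset).
Between /e/ (V4) and /i/ (V5): /ptpw/; trying suffixes from longest down, /pw/ is the first permitted one, so coda /pt/ | onset /pw/.
So the parse is pe.kwiwt.tizw.fwept.pwizw.
Mapping each syllable to C/V: /pe/ → CV, /kwiwt/ → CCVCC, /tizw/ → CVCC, /fwept/ → CCVCC, /pwizw/ → CCVCC.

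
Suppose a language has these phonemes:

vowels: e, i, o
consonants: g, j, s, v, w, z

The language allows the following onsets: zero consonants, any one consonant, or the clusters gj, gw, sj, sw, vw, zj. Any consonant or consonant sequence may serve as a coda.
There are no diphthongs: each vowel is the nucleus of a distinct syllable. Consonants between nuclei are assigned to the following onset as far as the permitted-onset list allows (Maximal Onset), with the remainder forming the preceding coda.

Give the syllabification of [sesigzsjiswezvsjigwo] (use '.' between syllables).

Nuclei (vowels): e, i, i, e, i, o → 6 syllables.
V1 /e/ – V2 /i/: /s/ → onset of the next syllable (single consonants are always licit onsets).
V2 /i/ – V3 /i/: cluster /gzsj/ — the longest permitted-onset suffix is /sj/; onset = /sj/, preceding coda = /gz/.
V3 /i/ – V4 /e/: cluster /sw/ — /sw/ is itself a permitted onset, so the whole cluster goes right; preceding coda = ∅.
V4 /e/ – V5 /i/: cluster /zvsj/ — the longest permitted-onset suffix is /sj/; onset = /sj/, preceding coda = /zv/.
V5 /i/ – V6 /o/: /gw/ is a licit onset in full, so it all attaches to the next syllable.

se.sigz.sji.swezv.sji.gwo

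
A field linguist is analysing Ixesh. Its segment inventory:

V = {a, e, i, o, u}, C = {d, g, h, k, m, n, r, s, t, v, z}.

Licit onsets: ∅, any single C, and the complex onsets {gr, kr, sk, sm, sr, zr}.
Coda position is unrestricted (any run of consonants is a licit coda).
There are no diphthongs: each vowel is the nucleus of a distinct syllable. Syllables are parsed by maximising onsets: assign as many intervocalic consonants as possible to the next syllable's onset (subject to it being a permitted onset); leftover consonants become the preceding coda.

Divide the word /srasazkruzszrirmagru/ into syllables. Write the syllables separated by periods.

Nuclei (vowels): a, a, u, i, a, u → 6 syllables.
V1 /a/ – V2 /a/: just /s/ — single C goes to the following onset.
V2 /a/ – V3 /u/: cluster /zkr/ — the longest permitted-onset suffix is /kr/; onset = /kr/, preceding coda = /z/.
V3 /u/ – V4 /i/: /zszr/ splits as /zs/ + /zr/ (/zr/ is the longest suffix that is a licit onset).
V4 /i/ – V5 /a/: cluster /rm/ — the longest permitted-onset suffix is /m/; onset = /m/, preceding coda = /r/.
V5 /a/ – V6 /u/: /gr/ — entire cluster is a permitted onset → onset /gr/, coda ∅.

sra.saz.kruzs.zrir.ma.gru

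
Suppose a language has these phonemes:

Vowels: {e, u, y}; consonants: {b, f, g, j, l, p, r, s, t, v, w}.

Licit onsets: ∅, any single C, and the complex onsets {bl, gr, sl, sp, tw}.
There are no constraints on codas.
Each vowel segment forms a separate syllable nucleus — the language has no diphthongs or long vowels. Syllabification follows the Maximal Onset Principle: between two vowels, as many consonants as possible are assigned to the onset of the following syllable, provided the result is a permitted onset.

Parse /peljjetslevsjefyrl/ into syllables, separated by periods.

pelj.jet.slevs.je.fyrl

The vowels are e, e, e, e, y — 5 nuclei, so 5 syllables.
σ1/σ2 boundary: cluster /ljj/ — the longest permitted-onset suffix is /j/; onset = /j/, preceding coda = /lj/.
σ2/σ3 boundary: /tsl/; trying suffixes from longest down, /sl/ is the first permitted one, so coda /t/ | onset /sl/.
σ3/σ4 boundary: /vsj/ splits as /vs/ + /j/ (/j/ is the longest suffix that is a licit onset).
σ4/σ5 boundary: /f/ is a single consonant, so it becomes the next onset.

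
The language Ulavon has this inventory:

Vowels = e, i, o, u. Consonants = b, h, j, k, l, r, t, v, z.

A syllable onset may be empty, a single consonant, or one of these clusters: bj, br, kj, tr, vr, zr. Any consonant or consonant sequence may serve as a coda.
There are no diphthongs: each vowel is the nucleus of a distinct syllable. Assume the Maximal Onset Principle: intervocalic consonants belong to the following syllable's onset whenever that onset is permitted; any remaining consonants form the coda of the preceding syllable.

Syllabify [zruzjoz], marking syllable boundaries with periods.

zruz.joz

Vowels present: u, o; each is a nucleus, giving 2 syllables.
/u…o/ gap (V1→V2): cluster /zj/ — the longest permitted-onset suffix is /j/; onset = /j/, preceding coda = /z/.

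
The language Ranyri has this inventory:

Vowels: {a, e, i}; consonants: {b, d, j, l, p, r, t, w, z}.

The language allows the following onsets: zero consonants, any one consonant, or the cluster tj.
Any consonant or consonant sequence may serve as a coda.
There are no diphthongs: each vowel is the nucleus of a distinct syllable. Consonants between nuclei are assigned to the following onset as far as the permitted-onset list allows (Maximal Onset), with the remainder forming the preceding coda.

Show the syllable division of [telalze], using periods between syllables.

The vowels are e, a, e — 3 nuclei, so 3 syllables.
σ1/σ2 boundary: /l/ is a single consonant, so it becomes the next onset.
σ2/σ3 boundary: /lz/ splits as /l/ + /z/ (/z/ is the longest suffix that is a licit onset).

te.lal.ze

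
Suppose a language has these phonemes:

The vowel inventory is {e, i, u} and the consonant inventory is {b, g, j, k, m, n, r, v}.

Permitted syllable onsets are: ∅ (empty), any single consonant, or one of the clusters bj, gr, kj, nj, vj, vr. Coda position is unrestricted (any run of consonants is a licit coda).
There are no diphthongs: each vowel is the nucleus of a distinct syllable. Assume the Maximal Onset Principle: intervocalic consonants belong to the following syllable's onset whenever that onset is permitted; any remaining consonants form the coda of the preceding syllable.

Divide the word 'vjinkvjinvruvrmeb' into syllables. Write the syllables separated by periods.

vjink.vjin.vruvr.meb

Nuclei (vowels): i, i, u, e → 4 syllables.
σ1/σ2 boundary: cluster /nkvj/ — the longest permitted-onset suffix is /vj/; onset = /vj/, preceding coda = /nk/.
σ2/σ3 boundary: /nvr/; trying suffixes from longest down, /vr/ is the first permitted one, so coda /n/ | onset /vr/.
σ3/σ4 boundary: /vrm/ splits as /vr/ + /m/ (/m/ is the longest suffix that is a licit onset).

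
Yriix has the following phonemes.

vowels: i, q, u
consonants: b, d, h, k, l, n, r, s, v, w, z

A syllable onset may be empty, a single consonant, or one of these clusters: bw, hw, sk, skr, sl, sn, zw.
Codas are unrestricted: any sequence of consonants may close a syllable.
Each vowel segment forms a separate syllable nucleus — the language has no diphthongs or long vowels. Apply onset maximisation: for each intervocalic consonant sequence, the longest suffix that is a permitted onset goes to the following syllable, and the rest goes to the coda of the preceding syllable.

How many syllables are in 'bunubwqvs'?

The vowels are u, u, q — 3 nuclei, so 3 syllables.

3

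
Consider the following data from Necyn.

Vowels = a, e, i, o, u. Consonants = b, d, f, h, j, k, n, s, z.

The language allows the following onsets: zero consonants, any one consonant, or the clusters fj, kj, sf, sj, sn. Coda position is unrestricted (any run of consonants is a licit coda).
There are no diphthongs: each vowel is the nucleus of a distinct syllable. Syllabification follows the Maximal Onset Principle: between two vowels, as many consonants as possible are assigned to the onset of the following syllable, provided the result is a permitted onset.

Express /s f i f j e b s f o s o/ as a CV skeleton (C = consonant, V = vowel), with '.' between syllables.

The vowels are i, e, o, o — 4 nuclei, so 4 syllables.
Between /i/ (V1) and /e/ (V2): /fj/ is a licit onset in full, so it all attaches to the next syllable.
Between /e/ (V2) and /o/ (V3): /bsf/ splits as /b/ + /sf/ (/sf/ is the longest suffix that is a licit onset).
Between /o/ (V3) and /o/ (V4): just /s/ — single C goes to the following onset.
So the parse is sfi.fjeb.sfo.so.
Mapping each syllable to C/V: /sfi/ → CCV, /fjeb/ → CCVC, /sfo/ → CCV, /so/ → CV.

CCV.CCVC.CCV.CV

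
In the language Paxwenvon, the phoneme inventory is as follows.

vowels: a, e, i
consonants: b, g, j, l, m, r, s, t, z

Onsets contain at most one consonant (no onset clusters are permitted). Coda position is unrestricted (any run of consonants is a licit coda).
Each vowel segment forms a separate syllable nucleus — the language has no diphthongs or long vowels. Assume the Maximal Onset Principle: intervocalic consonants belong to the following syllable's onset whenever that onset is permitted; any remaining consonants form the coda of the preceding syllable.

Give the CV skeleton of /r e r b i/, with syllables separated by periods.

The vowels are e, i — 2 nuclei, so 2 syllables.
V1 /e/ – V2 /i/: cluster /rb/ — the longest permitted-onset suffix is /b/; onset = /b/, preceding coda = /r/.
Syllabification: rer.bi.
Mapping each syllable to C/V: /rer/ → CVC, /bi/ → CV.

CVC.CV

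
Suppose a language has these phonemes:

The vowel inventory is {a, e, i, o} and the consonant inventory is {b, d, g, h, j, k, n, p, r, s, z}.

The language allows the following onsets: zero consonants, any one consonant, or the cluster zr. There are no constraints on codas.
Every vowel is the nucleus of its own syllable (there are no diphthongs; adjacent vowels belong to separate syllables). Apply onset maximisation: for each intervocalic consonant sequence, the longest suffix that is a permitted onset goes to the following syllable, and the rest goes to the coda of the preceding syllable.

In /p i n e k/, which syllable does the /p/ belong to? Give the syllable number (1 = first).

The vowels are i, e — 2 nuclei, so 2 syllables.
σ1/σ2 boundary: /n/ is a single consonant, so it becomes the next onset.
Syllabification: pi.nek.
The /p/ is in the onset of syllable 1 (/pi/).

1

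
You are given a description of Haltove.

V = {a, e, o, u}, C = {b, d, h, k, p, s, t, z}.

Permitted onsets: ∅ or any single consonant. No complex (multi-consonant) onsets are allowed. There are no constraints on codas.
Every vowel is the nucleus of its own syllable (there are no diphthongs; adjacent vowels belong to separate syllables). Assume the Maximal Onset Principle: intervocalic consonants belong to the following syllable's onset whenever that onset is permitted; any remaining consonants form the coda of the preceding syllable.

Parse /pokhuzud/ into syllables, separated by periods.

Vowels present: o, u, u; each is a nucleus, giving 3 syllables.
/o…u/ gap (V1→V2): /kh/ splits as /k/ + /h/ (/h/ is the longest suffix that is a licit onset).
/u…u/ gap (V2→V3): /z/ → onset of the next syllable (single consonants are always licit onsets).

pok.hu.zud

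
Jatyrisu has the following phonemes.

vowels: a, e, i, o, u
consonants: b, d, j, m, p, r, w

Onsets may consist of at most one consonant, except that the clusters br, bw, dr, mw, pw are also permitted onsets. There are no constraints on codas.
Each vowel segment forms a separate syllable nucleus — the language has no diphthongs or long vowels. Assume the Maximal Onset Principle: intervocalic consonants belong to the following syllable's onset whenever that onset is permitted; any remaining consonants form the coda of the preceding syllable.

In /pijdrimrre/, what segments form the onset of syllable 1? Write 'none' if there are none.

Vowels present: i, i, e; each is a nucleus, giving 3 syllables.
Between /i/ (V1) and /i/ (V2): /jdr/ — longest licit onset from the right is /dr/, leaving /j/ as coda.
Between /i/ (V2) and /e/ (V3): /mrr/; trying suffixes from longest down, /r/ is the first permitted one, so coda /mr/ | onset /r/.
So the parse is pij.drimr.re.
Syllable 1 is /pij/: onset /p/, nucleus /i/, coda /j/.

p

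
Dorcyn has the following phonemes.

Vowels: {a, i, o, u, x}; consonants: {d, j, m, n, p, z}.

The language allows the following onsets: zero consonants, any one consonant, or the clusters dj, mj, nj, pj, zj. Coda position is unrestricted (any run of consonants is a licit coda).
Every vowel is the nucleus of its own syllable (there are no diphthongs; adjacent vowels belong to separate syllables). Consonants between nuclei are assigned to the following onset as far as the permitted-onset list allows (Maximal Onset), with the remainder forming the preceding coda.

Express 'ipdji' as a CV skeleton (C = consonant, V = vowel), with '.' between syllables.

Vowels present: i, i; each is a nucleus, giving 2 syllables.
Between /i/ (V1) and /i/ (V2): /pdj/; trying suffixes from longest down, /dj/ is the first permitted one, so coda /p/ | onset /dj/.
Result: ip.dji.
Mapping each syllable to C/V: /ip/ → VC, /dji/ → CCV.

VC.CCV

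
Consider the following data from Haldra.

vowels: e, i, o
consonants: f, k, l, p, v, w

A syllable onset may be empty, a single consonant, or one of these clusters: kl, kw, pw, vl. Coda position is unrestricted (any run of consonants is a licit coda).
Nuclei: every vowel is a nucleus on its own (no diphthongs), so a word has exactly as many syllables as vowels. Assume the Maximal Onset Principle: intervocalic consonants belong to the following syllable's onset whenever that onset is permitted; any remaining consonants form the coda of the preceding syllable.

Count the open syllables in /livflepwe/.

Nuclei (vowels): i, e, e → 3 syllables.
V1 /i/ – V2 /e/: /vfl/ splits as /vf/ + /l/ (/l/ is the longest suffix that is a licit onset).
V2 /e/ – V3 /e/: /pw/ — entire cluster is a permitted onset → onset /pw/, coda ∅.
Result: livf.le.pwe.
Classifying each syllable: /livf/ (closed), /le/ (open), /pwe/ (open).
Open syllables: 2.

2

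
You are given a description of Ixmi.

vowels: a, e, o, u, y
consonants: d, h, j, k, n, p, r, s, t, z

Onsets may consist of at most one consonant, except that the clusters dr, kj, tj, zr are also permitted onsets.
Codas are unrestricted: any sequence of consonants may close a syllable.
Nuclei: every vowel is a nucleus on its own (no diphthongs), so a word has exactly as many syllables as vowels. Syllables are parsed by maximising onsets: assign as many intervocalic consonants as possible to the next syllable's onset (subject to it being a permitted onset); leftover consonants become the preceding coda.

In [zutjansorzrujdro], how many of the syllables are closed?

The vowels are u, a, o, u, o — 5 nuclei, so 5 syllables.
/u…a/ gap (V1→V2): /tj/ — entire cluster is a permitted onset → onset /tj/, coda ∅.
/a…o/ gap (V2→V3): /ns/ splits as /n/ + /s/ (/s/ is the longest suffix that is a licit onset).
/o…u/ gap (V3→V4): cluster /rzr/ — the longest permitted-onset suffix is /zr/; onset = /zr/, preceding coda = /r/.
/u…o/ gap (V4→V5): /jdr/ splits as /j/ + /dr/ (/dr/ is the longest suffix that is a licit onset).
Putting it together: zu.tjan.sor.zruj.dro.
Classifying each syllable: /zu/ (open), /tjan/ (closed), /sor/ (closed), /zruj/ (closed), /dro/ (open).
Closed syllables: 3.

3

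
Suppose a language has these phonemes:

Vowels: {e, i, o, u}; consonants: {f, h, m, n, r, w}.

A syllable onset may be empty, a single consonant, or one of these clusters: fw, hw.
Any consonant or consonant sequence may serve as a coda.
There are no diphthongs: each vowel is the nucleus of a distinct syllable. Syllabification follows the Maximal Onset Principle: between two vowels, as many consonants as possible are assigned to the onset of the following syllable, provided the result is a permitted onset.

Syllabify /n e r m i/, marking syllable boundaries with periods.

Vowels present: e, i; each is a nucleus, giving 2 syllables.
/e…i/ gap (V1→V2): /rm/ — longest licit onset from the right is /m/, leaving /r/ as coda.

ner.mi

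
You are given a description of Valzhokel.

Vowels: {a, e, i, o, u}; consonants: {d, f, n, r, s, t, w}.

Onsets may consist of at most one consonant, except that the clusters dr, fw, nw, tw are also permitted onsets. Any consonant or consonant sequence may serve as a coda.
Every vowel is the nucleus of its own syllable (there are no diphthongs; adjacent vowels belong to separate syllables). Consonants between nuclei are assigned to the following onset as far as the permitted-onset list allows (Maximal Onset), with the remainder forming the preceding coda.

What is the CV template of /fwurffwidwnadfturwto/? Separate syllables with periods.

Vowels present: u, i, a, u, o; each is a nucleus, giving 5 syllables.
σ1/σ2 boundary: /rffw/ — longest licit onset from the right is /fw/, leaving /rf/ as coda.
σ2/σ3 boundary: /dwn/ — longest licit onset from the right is /n/, leaving /dw/ as coda.
σ3/σ4 boundary: /dft/ splits as /df/ + /t/ (/t/ is the longest suffix that is a licit onset).
σ4/σ5 boundary: cluster /rwt/ — the longest permitted-onset suffix is /t/; onset = /t/, preceding coda = /rw/.
Putting it together: fwurf.fwidw.nadf.turw.to.
Mapping each syllable to C/V: /fwurf/ → CCVCC, /fwidw/ → CCVCC, /nadf/ → CVCC, /turw/ → CVCC, /to/ → CV.

CCVCC.CCVCC.CVCC.CVCC.CV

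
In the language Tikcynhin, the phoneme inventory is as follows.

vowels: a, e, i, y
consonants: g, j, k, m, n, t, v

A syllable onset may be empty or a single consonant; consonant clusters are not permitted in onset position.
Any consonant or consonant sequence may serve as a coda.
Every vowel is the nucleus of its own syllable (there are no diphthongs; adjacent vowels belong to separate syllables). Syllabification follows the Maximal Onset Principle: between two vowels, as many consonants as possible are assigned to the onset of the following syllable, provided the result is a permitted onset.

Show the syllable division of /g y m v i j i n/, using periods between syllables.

gym.vi.jin

Vowels present: y, i, i; each is a nucleus, giving 3 syllables.
/y…i/ gap (V1→V2): /mv/; trying suffixes from longest down, /v/ is the first permitted one, so coda /m/ | onset /v/.
/i…i/ gap (V2→V3): just /j/ — single C goes to the following onset.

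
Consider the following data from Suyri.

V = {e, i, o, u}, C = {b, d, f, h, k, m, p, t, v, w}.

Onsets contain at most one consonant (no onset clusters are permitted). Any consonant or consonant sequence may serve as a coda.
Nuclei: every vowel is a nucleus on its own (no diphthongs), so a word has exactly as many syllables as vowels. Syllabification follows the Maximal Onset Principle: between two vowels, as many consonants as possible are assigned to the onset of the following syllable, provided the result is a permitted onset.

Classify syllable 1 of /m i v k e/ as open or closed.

The vowels are i, e — 2 nuclei, so 2 syllables.
/i…e/ gap (V1→V2): /vk/ — longest licit onset from the right is /k/, leaving /v/ as coda.
Syllabification: miv.ke.
Syllable 1 is /miv/ with coda /v/, so it is closed.

closed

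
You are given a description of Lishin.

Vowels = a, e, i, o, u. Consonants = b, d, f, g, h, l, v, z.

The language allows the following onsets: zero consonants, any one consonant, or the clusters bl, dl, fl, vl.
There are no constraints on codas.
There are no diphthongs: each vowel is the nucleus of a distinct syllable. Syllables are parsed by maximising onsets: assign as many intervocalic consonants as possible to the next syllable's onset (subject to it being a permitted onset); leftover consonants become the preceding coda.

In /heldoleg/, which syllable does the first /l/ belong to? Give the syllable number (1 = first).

1

Vowels present: e, o, e; each is a nucleus, giving 3 syllables.
/e…o/ gap (V1→V2): /ld/ splits as /l/ + /d/ (/d/ is the longest suffix that is a licit onset).
/o…e/ gap (V2→V3): /l/ is a single consonant, so it becomes the next onset.
So the parse is hel.do.leg.
The first /l/ is in the coda of syllable 1 (/hel/).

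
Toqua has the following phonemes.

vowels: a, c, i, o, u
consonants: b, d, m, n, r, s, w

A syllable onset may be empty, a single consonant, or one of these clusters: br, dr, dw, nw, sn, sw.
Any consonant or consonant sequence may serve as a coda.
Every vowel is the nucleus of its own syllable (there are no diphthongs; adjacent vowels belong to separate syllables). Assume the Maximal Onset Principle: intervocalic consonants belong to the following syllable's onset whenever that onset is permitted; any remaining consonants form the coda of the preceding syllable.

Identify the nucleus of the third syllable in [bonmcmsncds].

Nuclei (vowels): o, c, c → 3 syllables.
The third nucleus (vowel 3 from the left) is /c/.

c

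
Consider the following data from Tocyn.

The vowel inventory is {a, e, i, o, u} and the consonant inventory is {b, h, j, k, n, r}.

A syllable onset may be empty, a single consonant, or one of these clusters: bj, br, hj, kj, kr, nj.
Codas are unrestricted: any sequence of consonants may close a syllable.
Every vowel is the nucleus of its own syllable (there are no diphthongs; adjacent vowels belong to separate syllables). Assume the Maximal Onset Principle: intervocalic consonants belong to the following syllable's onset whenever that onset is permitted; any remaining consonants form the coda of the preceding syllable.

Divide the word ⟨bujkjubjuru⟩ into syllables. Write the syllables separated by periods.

The vowels are u, u, u, u — 4 nuclei, so 4 syllables.
/u…u/ gap (V1→V2): /jkj/ — longest licit onset from the right is /kj/, leaving /j/ as coda.
/u…u/ gap (V2→V3): /bj/ — entire cluster is a permitted onset → onset /bj/, coda ∅.
/u…u/ gap (V3→V4): /r/ → onset of the next syllable (single consonants are always licit onsets).

buj.kju.bju.ru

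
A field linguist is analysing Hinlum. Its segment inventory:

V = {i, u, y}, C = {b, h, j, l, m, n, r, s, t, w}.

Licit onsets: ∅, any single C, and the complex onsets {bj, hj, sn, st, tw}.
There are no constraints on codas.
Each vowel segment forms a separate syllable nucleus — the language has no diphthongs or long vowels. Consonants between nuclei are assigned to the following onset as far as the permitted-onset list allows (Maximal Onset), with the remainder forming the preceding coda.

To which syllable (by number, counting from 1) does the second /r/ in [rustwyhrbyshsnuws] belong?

The vowels are u, y, y, u — 4 nuclei, so 4 syllables.
σ1/σ2 boundary: /stw/; trying suffixes from longest down, /tw/ is the first permitted one, so coda /s/ | onset /tw/.
σ2/σ3 boundary: /hrb/ — longest licit onset from the right is /b/, leaving /hr/ as coda.
σ3/σ4 boundary: /shsn/; trying suffixes from longest down, /sn/ is the first permitted one, so coda /sh/ | onset /sn/.
Putting it together: rus.twyhr.bysh.snuws.
The second /r/ is in the coda of syllable 2 (/twyhr/).

2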